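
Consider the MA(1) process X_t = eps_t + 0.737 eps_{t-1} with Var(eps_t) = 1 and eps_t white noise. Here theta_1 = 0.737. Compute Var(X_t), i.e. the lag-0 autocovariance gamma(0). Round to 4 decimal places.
\gamma(0) = 1.5432

For an MA(q) process X_t = eps_t + sum_i theta_i eps_{t-i} with
Var(eps_t) = sigma^2, the variance is
  gamma(0) = sigma^2 * (1 + sum_i theta_i^2).
  sum_i theta_i^2 = (0.737)^2 = 0.543169.
  gamma(0) = 1 * (1 + 0.543169) = 1 * 1.543169 = 1.543169, which rounds to 1.5432.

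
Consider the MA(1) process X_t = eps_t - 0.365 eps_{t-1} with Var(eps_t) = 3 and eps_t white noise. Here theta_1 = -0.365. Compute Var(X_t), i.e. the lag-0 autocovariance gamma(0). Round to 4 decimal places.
\gamma(0) = 3.3997

For an MA(q) process X_t = eps_t + sum_i theta_i eps_{t-i} with
Var(eps_t) = sigma^2, the variance is
  gamma(0) = sigma^2 * (1 + sum_i theta_i^2).
  sum_i theta_i^2 = (-0.365)^2 = 0.133225.
  gamma(0) = 3 * (1 + 0.133225) = 3 * 1.133225 = 3.399675, which rounds to 3.3997.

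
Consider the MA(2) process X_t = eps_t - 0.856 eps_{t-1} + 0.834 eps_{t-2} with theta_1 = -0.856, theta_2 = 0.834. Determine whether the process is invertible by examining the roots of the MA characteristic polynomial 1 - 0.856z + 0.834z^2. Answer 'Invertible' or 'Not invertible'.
\text{Invertible}

The MA(q) characteristic polynomial is P(z) = 1 - 0.856z + 0.834z^2.
Invertibility requires all roots to lie outside the unit circle, i.e. |z| > 1 for every root.
Set 1 + (-0.856) z + (0.834) z^2 = 0, i.e. a z^2 + b z + c = 0 with a = 0.834, b = -0.856, c = 1.
Discriminant D = b^2 - 4ac = (-0.856)^2 - 4*(0.834)*1 = 0.732736 - (3.336) = -2.603264.
D < 0, so the roots are the complex-conjugate pair z = (-b +/- i sqrt(-D)) / (2a) = 0.5132 +/- 0.9673i.
For a conjugate pair |z|^2 = z * conj(z) = (product of roots) = c/a = 1/(0.834) = 1.199041, so |z| = sqrt(1.199041) = 1.095 for both roots.
Moduli of all roots: 1.0950, 1.0950.
All moduli strictly greater than 1? Yes.
Verdict: Invertible.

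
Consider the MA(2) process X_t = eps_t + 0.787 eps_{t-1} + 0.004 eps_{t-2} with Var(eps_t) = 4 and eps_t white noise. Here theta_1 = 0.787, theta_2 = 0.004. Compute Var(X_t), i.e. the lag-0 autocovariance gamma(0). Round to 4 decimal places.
\gamma(0) = 6.4775

For an MA(q) process X_t = eps_t + sum_i theta_i eps_{t-i} with
Var(eps_t) = sigma^2, the variance is
  gamma(0) = sigma^2 * (1 + sum_i theta_i^2).
  sum_i theta_i^2 = (0.787)^2 + (0.004)^2 = 0.619369 + 0.000016 = 0.619385.
  gamma(0) = 4 * (1 + 0.619385) = 4 * 1.619385 = 6.47754, which rounds to 6.4775.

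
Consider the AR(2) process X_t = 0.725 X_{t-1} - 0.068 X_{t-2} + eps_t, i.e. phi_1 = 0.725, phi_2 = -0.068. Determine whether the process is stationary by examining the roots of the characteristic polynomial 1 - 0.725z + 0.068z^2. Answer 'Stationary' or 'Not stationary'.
\text{Stationary}

The AR(p) characteristic polynomial is P(z) = 1 - 0.725z + 0.068z^2.
Stationarity requires all roots to lie outside the unit circle, i.e. |z| > 1 for every root.
Set 1 + (-0.725) z + (0.068) z^2 = 0, i.e. a z^2 + b z + c = 0 with a = 0.068, b = -0.725, c = 1.
Discriminant D = b^2 - 4ac = (-0.725)^2 - 4*(0.068)*1 = 0.525625 - (0.272) = 0.253625.
D >= 0, so the roots are real: z = (-b +/- sqrt(D)) / (2a) = (0.725 +/- 0.503612) / (0.136).
  z_1 = (0.725 + 0.503612) / (0.136) = 9.0339,   |z_1| = 9.0339.
  z_2 = (0.725 - 0.503612) / (0.136) = 1.6279,   |z_2| = 1.6279.
Moduli of all roots: 9.0339, 1.6279.
All moduli strictly greater than 1? Yes.
Verdict: Stationary.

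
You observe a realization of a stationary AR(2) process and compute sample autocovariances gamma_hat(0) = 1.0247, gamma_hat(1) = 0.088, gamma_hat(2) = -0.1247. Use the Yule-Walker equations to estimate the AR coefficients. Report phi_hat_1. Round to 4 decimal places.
\hat\phi_{1} = 0.0970

The Yule-Walker equations for an AR(p) process read, in matrix form,
  Gamma_p phi = r_p,   with   (Gamma_p)_{ij} = gamma(|i - j|),
                       (r_p)_i = gamma(i),   i,j = 1..p.
Substitute the sample gammas (Toeplitz matrix and right-hand side of size 2):
  Gamma_p = [[1.0247, 0.088], [0.088, 1.0247]]
  r_p     = [0.088, -0.1247]
Written out:
  1.0247 phi_1 + 0.088 phi_2 = 0.088
  0.088 phi_1 + 1.0247 phi_2 = -0.1247
Solve by Cramer's rule:
  det = gamma(0)^2 - gamma(1)^2 = (1.0247)^2 - (0.088)^2 = 1.05001009 - 0.007744 = 1.04226609
  phi_hat_1 = [gamma(1) gamma(0) - gamma(1) gamma(2)] / det = [(0.088)(1.0247) - (0.088)(-0.1247)] / 1.04226609 = 0.1011472 / 1.04226609 = 0.097
  phi_hat_2 = [gamma(0) gamma(2) - gamma(1)^2] / det = [(1.0247)(-0.1247) - (0.088)^2] / 1.04226609 = -0.13552409 / 1.04226609 = -0.13
So phi_hat = [0.0970, -0.1300].
Therefore phi_hat_1 = 0.0970.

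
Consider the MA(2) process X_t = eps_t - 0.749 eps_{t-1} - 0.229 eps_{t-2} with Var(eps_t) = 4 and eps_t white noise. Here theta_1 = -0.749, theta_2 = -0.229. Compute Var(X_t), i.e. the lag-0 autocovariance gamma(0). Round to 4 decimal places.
\gamma(0) = 6.4538

For an MA(q) process X_t = eps_t + sum_i theta_i eps_{t-i} with
Var(eps_t) = sigma^2, the variance is
  gamma(0) = sigma^2 * (1 + sum_i theta_i^2).
  sum_i theta_i^2 = (-0.749)^2 + (-0.229)^2 = 0.561001 + 0.052441 = 0.613442.
  gamma(0) = 4 * (1 + 0.613442) = 4 * 1.613442 = 6.453768, which rounds to 6.4538.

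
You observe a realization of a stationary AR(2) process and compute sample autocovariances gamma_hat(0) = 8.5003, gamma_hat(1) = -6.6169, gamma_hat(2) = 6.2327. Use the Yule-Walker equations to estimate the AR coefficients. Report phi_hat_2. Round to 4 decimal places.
\hat\phi_{2} = 0.3230

The Yule-Walker equations for an AR(p) process read, in matrix form,
  Gamma_p phi = r_p,   with   (Gamma_p)_{ij} = gamma(|i - j|),
                       (r_p)_i = gamma(i),   i,j = 1..p.
Substitute the sample gammas (Toeplitz matrix and right-hand side of size 2):
  Gamma_p = [[8.5003, -6.6169], [-6.6169, 8.5003]]
  r_p     = [-6.6169, 6.2327]
Written out:
  8.5003 phi_1 - 6.6169 phi_2 = -6.6169
  -6.6169 phi_1 + 8.5003 phi_2 = 6.2327
Solve by Cramer's rule:
  det = gamma(0)^2 - gamma(1)^2 = (8.5003)^2 - (-6.6169)^2 = 72.25510009 - 43.78336561 = 28.47173448
  phi_hat_1 = [gamma(1) gamma(0) - gamma(1) gamma(2)] / det = [(-6.6169)(8.5003) - (-6.6169)(6.2327)] / 28.47173448 = -15.00448244 / 28.47173448 = -0.527
  phi_hat_2 = [gamma(0) gamma(2) - gamma(1)^2] / det = [(8.5003)(6.2327) - (-6.6169)^2] / 28.47173448 = 9.1964542 / 28.47173448 = 0.323
So phi_hat = [-0.5270, 0.3230].
Therefore phi_hat_2 = 0.3230.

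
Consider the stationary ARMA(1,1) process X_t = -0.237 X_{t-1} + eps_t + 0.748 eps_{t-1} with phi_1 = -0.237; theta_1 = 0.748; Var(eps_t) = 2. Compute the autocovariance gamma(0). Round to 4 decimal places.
\gamma(0) = 2.5533

Multiply the model equation by X_{t-k} and take expectations. With theta_0 = psi_0 = 1 and psi_j the MA(infinity) weights, this gives
  gamma(k) - sum_i phi_i gamma(k-i) = c_k,
  c_k = sigma^2 * sum_{j=k..q} theta_j psi_{j-k}   (c_k = 0 for k > q),
using gamma(-m) = gamma(m).
psi-weights needed (psi_j = theta_j + sum_i phi_i psi_{j-i}):
  psi_1 = theta_1 + phi_1 = 0.748 + (-0.237) = 0.511
Right-hand sides:
  c_0 = sigma^2 (1 + theta_1 psi_1) = 2 * (1 + (0.748)(0.511)) = 2 * 1.382228 = 2.764456
  c_1 = sigma^2 theta_1 = 2 * (0.748) = 1.496
  c_2 = 0
Equations for k = 0 and k = 1 (AR order 1):
  gamma(0) = phi_1 gamma(1) + c_0
  gamma(1) = phi_1 gamma(0) + c_1
Substituting the second into the first: gamma(0) (1 - phi_1^2) = c_0 + phi_1 c_1, so
  gamma(0) = (c_0 + phi_1 c_1) / (1 - phi_1^2) = (2.764456 + (-0.237)(1.496)) / (1 - (-0.237)^2) = 2.409904 / 0.943831 = 2.553322.
Therefore gamma(0) = 2.5533 (to 4 decimal places).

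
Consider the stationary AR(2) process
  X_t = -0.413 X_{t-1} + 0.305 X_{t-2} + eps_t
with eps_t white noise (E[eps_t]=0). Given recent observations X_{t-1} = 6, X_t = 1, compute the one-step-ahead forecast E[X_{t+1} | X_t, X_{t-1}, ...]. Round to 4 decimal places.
E[X_{t+1} \mid \mathcal F_t] = 1.4170

For an AR(p) model X_t = c + sum_i phi_i X_{t-i} + eps_t, the
one-step-ahead conditional mean is
  E[X_{t+1} | X_t, ...] = c + sum_i phi_i X_{t+1-i}.
Substitute known values:
  E[X_{t+1} | ...] = (-0.413) * (1) + (0.305) * (6)
                   = 1.4170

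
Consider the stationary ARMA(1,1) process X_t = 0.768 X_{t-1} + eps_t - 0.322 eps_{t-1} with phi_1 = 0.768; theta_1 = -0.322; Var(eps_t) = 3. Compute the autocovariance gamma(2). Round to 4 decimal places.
\gamma(2) = 1.8857

Multiply the model equation by X_{t-k} and take expectations. With theta_0 = psi_0 = 1 and psi_j the MA(infinity) weights, this gives
  gamma(k) - sum_i phi_i gamma(k-i) = c_k,
  c_k = sigma^2 * sum_{j=k..q} theta_j psi_{j-k}   (c_k = 0 for k > q),
using gamma(-m) = gamma(m).
psi-weights needed (psi_j = theta_j + sum_i phi_i psi_{j-i}):
  psi_1 = theta_1 + phi_1 = -0.322 + (0.768) = 0.446
Right-hand sides:
  c_0 = sigma^2 (1 + theta_1 psi_1) = 3 * (1 + (-0.322)(0.446)) = 3 * 0.856388 = 2.569164
  c_1 = sigma^2 theta_1 = 3 * (-0.322) = -0.966
  c_2 = 0
Equations for k = 0 and k = 1 (AR order 1):
  gamma(0) = phi_1 gamma(1) + c_0
  gamma(1) = phi_1 gamma(0) + c_1
Substituting the second into the first: gamma(0) (1 - phi_1^2) = c_0 + phi_1 c_1, so
  gamma(0) = (c_0 + phi_1 c_1) / (1 - phi_1^2) = (2.569164 + (0.768)(-0.966)) / (1 - (0.768)^2) = 1.827276 / 0.410176 = 4.454858.
  gamma(1) = phi_1 gamma(0) + c_1 = (0.768)(4.454858) + (-0.966) = 2.455331.
For k = 2 (> q): gamma(2) = phi_1 gamma(1) = (0.768)(2.455331) = 1.885694.
Therefore gamma(2) = 1.8857 (to 4 decimal places).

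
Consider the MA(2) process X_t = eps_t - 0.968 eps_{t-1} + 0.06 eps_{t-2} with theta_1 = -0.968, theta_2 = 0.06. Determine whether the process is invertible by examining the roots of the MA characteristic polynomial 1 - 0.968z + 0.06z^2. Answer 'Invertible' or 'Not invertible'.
\text{Invertible}

The MA(q) characteristic polynomial is P(z) = 1 - 0.968z + 0.06z^2.
Invertibility requires all roots to lie outside the unit circle, i.e. |z| > 1 for every root.
Set 1 + (-0.968) z + (0.06) z^2 = 0, i.e. a z^2 + b z + c = 0 with a = 0.06, b = -0.968, c = 1.
Discriminant D = b^2 - 4ac = (-0.968)^2 - 4*(0.06)*1 = 0.937024 - (0.24) = 0.697024.
D >= 0, so the roots are real: z = (-b +/- sqrt(D)) / (2a) = (0.968 +/- 0.83488) / (0.12).
  z_1 = (0.968 + 0.83488) / (0.12) = 15.024,   |z_1| = 15.024.
  z_2 = (0.968 - 0.83488) / (0.12) = 1.1093,   |z_2| = 1.1093.
Moduli of all roots: 15.0240, 1.1093.
All moduli strictly greater than 1? Yes.
Verdict: Invertible.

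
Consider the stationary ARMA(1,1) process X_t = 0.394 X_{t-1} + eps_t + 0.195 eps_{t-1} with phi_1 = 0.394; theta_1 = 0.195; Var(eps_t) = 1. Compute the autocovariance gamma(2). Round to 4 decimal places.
\gamma(2) = 0.2958

Multiply the model equation by X_{t-k} and take expectations. With theta_0 = psi_0 = 1 and psi_j the MA(infinity) weights, this gives
  gamma(k) - sum_i phi_i gamma(k-i) = c_k,
  c_k = sigma^2 * sum_{j=k..q} theta_j psi_{j-k}   (c_k = 0 for k > q),
using gamma(-m) = gamma(m).
psi-weights needed (psi_j = theta_j + sum_i phi_i psi_{j-i}):
  psi_1 = theta_1 + phi_1 = 0.195 + (0.394) = 0.589
Right-hand sides:
  c_0 = sigma^2 (1 + theta_1 psi_1) = 1 * (1 + (0.195)(0.589)) = 1 * 1.114855 = 1.114855
  c_1 = sigma^2 theta_1 = 1 * (0.195) = 0.195
  c_2 = 0
Equations for k = 0 and k = 1 (AR order 1):
  gamma(0) = phi_1 gamma(1) + c_0
  gamma(1) = phi_1 gamma(0) + c_1
Substituting the second into the first: gamma(0) (1 - phi_1^2) = c_0 + phi_1 c_1, so
  gamma(0) = (c_0 + phi_1 c_1) / (1 - phi_1^2) = (1.114855 + (0.394)(0.195)) / (1 - (0.394)^2) = 1.191685 / 0.844764 = 1.410672.
  gamma(1) = phi_1 gamma(0) + c_1 = (0.394)(1.410672) + (0.195) = 0.750805.
For k = 2 (> q): gamma(2) = phi_1 gamma(1) = (0.394)(0.750805) = 0.295817.
Therefore gamma(2) = 0.2958 (to 4 decimal places).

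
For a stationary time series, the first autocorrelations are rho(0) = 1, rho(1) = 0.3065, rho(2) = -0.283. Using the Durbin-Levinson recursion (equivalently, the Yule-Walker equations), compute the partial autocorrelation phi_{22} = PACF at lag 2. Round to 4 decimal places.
\phi_{22} = -0.4160

The PACF at lag k is phi_{kk}, the last component of the solution
to the Yule-Walker system G_k phi = r_k where
  (G_k)_{ij} = rho(|i - j|), (r_k)_i = rho(i), i,j = 1..k.
Equivalently, Durbin-Levinson gives phi_{kk} iteratively:
  phi_{11} = rho(1)
  phi_{kk} = [rho(k) - sum_{j=1..k-1} phi_{k-1,j} rho(k-j)]
            / [1 - sum_{j=1..k-1} phi_{k-1,j} rho(j)],
  phi_{k,j} = phi_{k-1,j} - phi_{kk} phi_{k-1,k-j},  j = 1..k-1.
Step k = 1:
  phi_11 = rho(1) = 0.3065.
Step k = 2:
  phi_22 = [rho(2) - phi_11 rho(1)] / [1 - phi_11 rho(1)] = [-0.283 - (0.3065)(0.3065)] / [1 - (0.3065)(0.3065)]
         = -0.37694225 / 0.90605775 = -0.416.
Therefore phi_{22} = -0.4160.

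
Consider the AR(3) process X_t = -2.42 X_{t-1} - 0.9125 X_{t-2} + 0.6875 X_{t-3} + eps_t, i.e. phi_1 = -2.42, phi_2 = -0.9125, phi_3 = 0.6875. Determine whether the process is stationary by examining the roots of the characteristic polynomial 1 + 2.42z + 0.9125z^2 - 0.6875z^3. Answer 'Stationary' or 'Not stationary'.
\text{Not stationary}

The AR(p) characteristic polynomial is P(z) = 1 + 2.42z + 0.9125z^2 - 0.6875z^3.
Stationarity requires all roots to lie outside the unit circle, i.e. |z| > 1 for every root.
Degree 3: look for a simple real root z0 first, then factor out (1 - z/z0) and solve the remaining quadratic.
Testing z0 = -0.8: P(-0.8) = 1 + (2.42)(-0.8) + (0.9125)(-0.8)^2 + (-0.6875)(-0.8)^3
  = 1 + (-1.936) + (0.584) + (0.352) = 0.  So z_0 = -0.8 is a root, |z_0| = 0.8.
Divide out the factor (1 + 1.25 z) = (1 - z/z0) (since 1/z0 = -1.25):
  P(z) = (1 + 1.25 z)(1 + (1.17) z + (-0.55) z^2)
  [check: z-coef 1.17 - (-1.25) = 2.42; z^2-coef -0.55 - (-1.25)(1.17) = 0.9125; z^3-coef -(-1.25)(-0.55) = -0.6875.]
Remaining roots from the quadratic factor 1 + (1.17) z + (-0.55) z^2:
  Set 1 + (1.17) z + (-0.55) z^2 = 0, i.e. a z^2 + b z + c = 0 with a = -0.55, b = 1.17, c = 1.
  Discriminant D = b^2 - 4ac = (1.17)^2 - 4*(-0.55)*1 = 1.3689 - (-2.2) = 3.5689.
  D >= 0, so the roots are real: z = (-b +/- sqrt(D)) / (2a) = (-1.17 +/- 1.889153) / (-1.1).
    z_1 = (-1.17 + 1.889153) / (-1.1) = -0.6538,   |z_1| = 0.6538.
    z_2 = (-1.17 - 1.889153) / (-1.1) = 2.781,   |z_2| = 2.781.
Moduli of all roots: 0.8000, 0.6538, 2.7810.
All moduli strictly greater than 1? No.
Verdict: Not stationary.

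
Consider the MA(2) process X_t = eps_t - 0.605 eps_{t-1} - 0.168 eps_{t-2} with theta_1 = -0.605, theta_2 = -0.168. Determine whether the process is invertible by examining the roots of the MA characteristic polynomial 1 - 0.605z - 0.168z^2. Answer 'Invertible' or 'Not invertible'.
\text{Invertible}

The MA(q) characteristic polynomial is P(z) = 1 - 0.605z - 0.168z^2.
Invertibility requires all roots to lie outside the unit circle, i.e. |z| > 1 for every root.
Set 1 + (-0.605) z + (-0.168) z^2 = 0, i.e. a z^2 + b z + c = 0 with a = -0.168, b = -0.605, c = 1.
Discriminant D = b^2 - 4ac = (-0.605)^2 - 4*(-0.168)*1 = 0.366025 - (-0.672) = 1.038025.
D >= 0, so the roots are real: z = (-b +/- sqrt(D)) / (2a) = (0.605 +/- 1.018835) / (-0.336).
  z_1 = (0.605 + 1.018835) / (-0.336) = -4.8328,   |z_1| = 4.8328.
  z_2 = (0.605 - 1.018835) / (-0.336) = 1.2317,   |z_2| = 1.2317.
Moduli of all roots: 4.8328, 1.2317.
All moduli strictly greater than 1? Yes.
Verdict: Invertible.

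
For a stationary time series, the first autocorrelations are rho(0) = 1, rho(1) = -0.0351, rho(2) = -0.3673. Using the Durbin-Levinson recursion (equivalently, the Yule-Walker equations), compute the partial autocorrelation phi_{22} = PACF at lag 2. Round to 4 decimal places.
\phi_{22} = -0.3690

The PACF at lag k is phi_{kk}, the last component of the solution
to the Yule-Walker system G_k phi = r_k where
  (G_k)_{ij} = rho(|i - j|), (r_k)_i = rho(i), i,j = 1..k.
Equivalently, Durbin-Levinson gives phi_{kk} iteratively:
  phi_{11} = rho(1)
  phi_{kk} = [rho(k) - sum_{j=1..k-1} phi_{k-1,j} rho(k-j)]
            / [1 - sum_{j=1..k-1} phi_{k-1,j} rho(j)],
  phi_{k,j} = phi_{k-1,j} - phi_{kk} phi_{k-1,k-j},  j = 1..k-1.
Step k = 1:
  phi_11 = rho(1) = -0.0351.
Step k = 2:
  phi_22 = [rho(2) - phi_11 rho(1)] / [1 - phi_11 rho(1)] = [-0.3673 - (-0.0351)(-0.0351)] / [1 - (-0.0351)(-0.0351)]
         = -0.36853201 / 0.99876799 = -0.369.
Therefore phi_{22} = -0.3690.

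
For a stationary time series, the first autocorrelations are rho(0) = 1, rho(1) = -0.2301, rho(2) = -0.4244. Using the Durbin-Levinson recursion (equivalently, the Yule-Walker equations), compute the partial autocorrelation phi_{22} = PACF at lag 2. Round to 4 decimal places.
\phi_{22} = -0.5040

The PACF at lag k is phi_{kk}, the last component of the solution
to the Yule-Walker system G_k phi = r_k where
  (G_k)_{ij} = rho(|i - j|), (r_k)_i = rho(i), i,j = 1..k.
Equivalently, Durbin-Levinson gives phi_{kk} iteratively:
  phi_{11} = rho(1)
  phi_{kk} = [rho(k) - sum_{j=1..k-1} phi_{k-1,j} rho(k-j)]
            / [1 - sum_{j=1..k-1} phi_{k-1,j} rho(j)],
  phi_{k,j} = phi_{k-1,j} - phi_{kk} phi_{k-1,k-j},  j = 1..k-1.
Step k = 1:
  phi_11 = rho(1) = -0.2301.
Step k = 2:
  phi_22 = [rho(2) - phi_11 rho(1)] / [1 - phi_11 rho(1)] = [-0.4244 - (-0.2301)(-0.2301)] / [1 - (-0.2301)(-0.2301)]
         = -0.47734601 / 0.94705399 = -0.504.
Therefore phi_{22} = -0.5040.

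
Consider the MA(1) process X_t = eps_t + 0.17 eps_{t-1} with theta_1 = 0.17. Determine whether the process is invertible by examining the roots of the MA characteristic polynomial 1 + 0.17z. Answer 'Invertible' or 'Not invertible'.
\text{Invertible}

The MA(q) characteristic polynomial is P(z) = 1 + 0.17z.
Invertibility requires all roots to lie outside the unit circle, i.e. |z| > 1 for every root.
This is linear in z: 1 + (0.17) z = 0  =>  z = -1/(0.17) = -5.882353,  |z| = 5.882353.
Moduli of all roots: 5.8824.
All moduli strictly greater than 1? Yes.
Verdict: Invertible.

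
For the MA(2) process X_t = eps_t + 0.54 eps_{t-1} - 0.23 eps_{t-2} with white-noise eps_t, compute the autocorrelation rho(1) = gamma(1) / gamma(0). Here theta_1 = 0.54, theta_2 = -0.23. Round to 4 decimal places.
\rho(1) = 0.3093

For an MA(q) process with theta_0 = 1, the autocovariance is
  gamma(k) = sigma^2 * sum_{i=0..q-k} theta_i * theta_{i+k},
and rho(k) = gamma(k) / gamma(0). Sigma^2 cancels.
  numerator   = (1)*(0.54) + (0.54)*(-0.23) = 0.4158.
  denominator = (1)^2 + (0.54)^2 + (-0.23)^2 = 1.3445.
  rho(1) = 0.4158 / 1.3445 = 0.3093.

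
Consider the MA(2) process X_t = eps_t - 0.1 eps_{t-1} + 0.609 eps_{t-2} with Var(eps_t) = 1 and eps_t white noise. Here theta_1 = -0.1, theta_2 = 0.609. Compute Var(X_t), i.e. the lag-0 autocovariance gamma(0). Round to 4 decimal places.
\gamma(0) = 1.3809

For an MA(q) process X_t = eps_t + sum_i theta_i eps_{t-i} with
Var(eps_t) = sigma^2, the variance is
  gamma(0) = sigma^2 * (1 + sum_i theta_i^2).
  sum_i theta_i^2 = (-0.1)^2 + (0.609)^2 = 0.01 + 0.370881 = 0.380881.
  gamma(0) = 1 * (1 + 0.380881) = 1 * 1.380881 = 1.380881, which rounds to 1.3809.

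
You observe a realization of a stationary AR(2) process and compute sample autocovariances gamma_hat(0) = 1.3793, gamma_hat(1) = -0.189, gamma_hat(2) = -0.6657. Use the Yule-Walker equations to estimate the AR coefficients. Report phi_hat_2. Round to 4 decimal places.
\hat\phi_{2} = -0.5110

The Yule-Walker equations for an AR(p) process read, in matrix form,
  Gamma_p phi = r_p,   with   (Gamma_p)_{ij} = gamma(|i - j|),
                       (r_p)_i = gamma(i),   i,j = 1..p.
Substitute the sample gammas (Toeplitz matrix and right-hand side of size 2):
  Gamma_p = [[1.3793, -0.189], [-0.189, 1.3793]]
  r_p     = [-0.189, -0.6657]
Written out:
  1.3793 phi_1 - 0.189 phi_2 = -0.189
  -0.189 phi_1 + 1.3793 phi_2 = -0.6657
Solve by Cramer's rule:
  det = gamma(0)^2 - gamma(1)^2 = (1.3793)^2 - (-0.189)^2 = 1.90246849 - 0.035721 = 1.86674749
  phi_hat_1 = [gamma(1) gamma(0) - gamma(1) gamma(2)] / det = [(-0.189)(1.3793) - (-0.189)(-0.6657)] / 1.86674749 = -0.386505 / 1.86674749 = -0.207
  phi_hat_2 = [gamma(0) gamma(2) - gamma(1)^2] / det = [(1.3793)(-0.6657) - (-0.189)^2] / 1.86674749 = -0.95392101 / 1.86674749 = -0.511
So phi_hat = [-0.2070, -0.5110].
Therefore phi_hat_2 = -0.5110.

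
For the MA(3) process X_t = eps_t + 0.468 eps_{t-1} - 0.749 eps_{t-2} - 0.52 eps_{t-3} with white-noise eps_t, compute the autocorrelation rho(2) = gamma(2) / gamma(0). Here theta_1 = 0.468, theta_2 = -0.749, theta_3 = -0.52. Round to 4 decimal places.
\rho(2) = -0.4840

For an MA(q) process with theta_0 = 1, the autocovariance is
  gamma(k) = sigma^2 * sum_{i=0..q-k} theta_i * theta_{i+k},
and rho(k) = gamma(k) / gamma(0). Sigma^2 cancels.
  numerator   = (1)*(-0.749) + (0.468)*(-0.52) = -0.99236.
  denominator = (1)^2 + (0.468)^2 + (-0.749)^2 + (-0.52)^2 = 2.050425.
  rho(2) = -0.99236 / 2.050425 = -0.4840.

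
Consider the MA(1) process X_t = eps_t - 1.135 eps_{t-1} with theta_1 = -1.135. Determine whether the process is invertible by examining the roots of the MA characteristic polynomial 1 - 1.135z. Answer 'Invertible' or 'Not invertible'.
\text{Not invertible}

The MA(q) characteristic polynomial is P(z) = 1 - 1.135z.
Invertibility requires all roots to lie outside the unit circle, i.e. |z| > 1 for every root.
This is linear in z: 1 + (-1.135) z = 0  =>  z = -1/(-1.135) = 0.881057,  |z| = 0.881057.
Moduli of all roots: 0.8811.
All moduli strictly greater than 1? No.
Verdict: Not invertible.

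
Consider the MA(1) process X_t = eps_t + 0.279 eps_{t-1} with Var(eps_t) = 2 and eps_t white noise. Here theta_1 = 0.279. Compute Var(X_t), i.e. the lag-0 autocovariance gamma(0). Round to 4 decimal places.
\gamma(0) = 2.1557

For an MA(q) process X_t = eps_t + sum_i theta_i eps_{t-i} with
Var(eps_t) = sigma^2, the variance is
  gamma(0) = sigma^2 * (1 + sum_i theta_i^2).
  sum_i theta_i^2 = (0.279)^2 = 0.077841.
  gamma(0) = 2 * (1 + 0.077841) = 2 * 1.077841 = 2.155682, which rounds to 2.1557.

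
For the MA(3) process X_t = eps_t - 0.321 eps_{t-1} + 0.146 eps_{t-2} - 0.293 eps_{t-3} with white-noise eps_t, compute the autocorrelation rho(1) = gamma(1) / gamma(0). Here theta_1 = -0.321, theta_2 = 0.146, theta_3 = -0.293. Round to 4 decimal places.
\rho(1) = -0.3393

For an MA(q) process with theta_0 = 1, the autocovariance is
  gamma(k) = sigma^2 * sum_{i=0..q-k} theta_i * theta_{i+k},
and rho(k) = gamma(k) / gamma(0). Sigma^2 cancels.
  numerator   = (1)*(-0.321) + (-0.321)*(0.146) + (0.146)*(-0.293) = -0.410644.
  denominator = (1)^2 + (-0.321)^2 + (0.146)^2 + (-0.293)^2 = 1.210206.
  rho(1) = -0.410644 / 1.210206 = -0.3393.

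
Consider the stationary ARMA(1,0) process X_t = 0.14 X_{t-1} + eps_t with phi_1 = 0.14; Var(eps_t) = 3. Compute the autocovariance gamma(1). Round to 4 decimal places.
\gamma(1) = 0.4284

Multiply the model equation by X_{t-k} and take expectations. With theta_0 = psi_0 = 1 and psi_j the MA(infinity) weights, this gives
  gamma(k) - sum_i phi_i gamma(k-i) = c_k,
  c_k = sigma^2 * sum_{j=k..q} theta_j psi_{j-k}   (c_k = 0 for k > q),
using gamma(-m) = gamma(m).
Pure AR (q = 0): c_0 = sigma^2 = 3, c_k = 0 for k >= 1.
Equations for k = 0 and k = 1 (AR order 1):
  gamma(0) = phi_1 gamma(1) + c_0
  gamma(1) = phi_1 gamma(0) + c_1
Substituting the second into the first: gamma(0) (1 - phi_1^2) = c_0 + phi_1 c_1, so
  gamma(0) = c_0 / (1 - phi_1^2) = 3 / (1 - (0.14)^2) = 3 / 0.9804 = 3.059976.
  gamma(1) = phi_1 gamma(0) = (0.14)(3.059976) = 0.428397.
Therefore gamma(1) = 0.4284 (to 4 decimal places).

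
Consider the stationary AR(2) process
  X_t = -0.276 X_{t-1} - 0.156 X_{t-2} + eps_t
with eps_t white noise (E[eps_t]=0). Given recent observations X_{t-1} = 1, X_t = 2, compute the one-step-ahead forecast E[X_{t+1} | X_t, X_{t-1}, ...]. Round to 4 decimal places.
E[X_{t+1} \mid \mathcal F_t] = -0.7080

For an AR(p) model X_t = c + sum_i phi_i X_{t-i} + eps_t, the
one-step-ahead conditional mean is
  E[X_{t+1} | X_t, ...] = c + sum_i phi_i X_{t+1-i}.
Substitute known values:
  E[X_{t+1} | ...] = (-0.276) * (2) + (-0.156) * (1)
                   = -0.7080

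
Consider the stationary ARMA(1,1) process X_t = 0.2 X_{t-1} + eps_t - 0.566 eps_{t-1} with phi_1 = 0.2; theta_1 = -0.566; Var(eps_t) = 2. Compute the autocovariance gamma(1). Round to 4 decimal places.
\gamma(1) = -0.6762

Multiply the model equation by X_{t-k} and take expectations. With theta_0 = psi_0 = 1 and psi_j the MA(infinity) weights, this gives
  gamma(k) - sum_i phi_i gamma(k-i) = c_k,
  c_k = sigma^2 * sum_{j=k..q} theta_j psi_{j-k}   (c_k = 0 for k > q),
using gamma(-m) = gamma(m).
psi-weights needed (psi_j = theta_j + sum_i phi_i psi_{j-i}):
  psi_1 = theta_1 + phi_1 = -0.566 + (0.2) = -0.366
Right-hand sides:
  c_0 = sigma^2 (1 + theta_1 psi_1) = 2 * (1 + (-0.566)(-0.366)) = 2 * 1.207156 = 2.414312
  c_1 = sigma^2 theta_1 = 2 * (-0.566) = -1.132
  c_2 = 0
Equations for k = 0 and k = 1 (AR order 1):
  gamma(0) = phi_1 gamma(1) + c_0
  gamma(1) = phi_1 gamma(0) + c_1
Substituting the second into the first: gamma(0) (1 - phi_1^2) = c_0 + phi_1 c_1, so
  gamma(0) = (c_0 + phi_1 c_1) / (1 - phi_1^2) = (2.414312 + (0.2)(-1.132)) / (1 - (0.2)^2) = 2.187912 / 0.96 = 2.279075.
  gamma(1) = phi_1 gamma(0) + c_1 = (0.2)(2.279075) + (-1.132) = -0.676185.
Therefore gamma(1) = -0.6762 (to 4 decimal places).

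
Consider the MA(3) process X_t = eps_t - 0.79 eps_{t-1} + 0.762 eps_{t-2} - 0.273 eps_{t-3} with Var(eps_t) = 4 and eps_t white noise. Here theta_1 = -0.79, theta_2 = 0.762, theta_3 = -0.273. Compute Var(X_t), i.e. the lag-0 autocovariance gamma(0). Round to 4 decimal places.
\gamma(0) = 9.1171

For an MA(q) process X_t = eps_t + sum_i theta_i eps_{t-i} with
Var(eps_t) = sigma^2, the variance is
  gamma(0) = sigma^2 * (1 + sum_i theta_i^2).
  sum_i theta_i^2 = (-0.79)^2 + (0.762)^2 + (-0.273)^2 = 0.6241 + 0.580644 + 0.074529 = 1.279273.
  gamma(0) = 4 * (1 + 1.279273) = 4 * 2.279273 = 9.117092, which rounds to 9.1171.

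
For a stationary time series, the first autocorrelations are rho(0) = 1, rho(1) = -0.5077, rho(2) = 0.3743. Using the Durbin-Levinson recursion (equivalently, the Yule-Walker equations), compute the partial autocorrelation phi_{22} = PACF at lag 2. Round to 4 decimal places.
\phi_{22} = 0.1570

The PACF at lag k is phi_{kk}, the last component of the solution
to the Yule-Walker system G_k phi = r_k where
  (G_k)_{ij} = rho(|i - j|), (r_k)_i = rho(i), i,j = 1..k.
Equivalently, Durbin-Levinson gives phi_{kk} iteratively:
  phi_{11} = rho(1)
  phi_{kk} = [rho(k) - sum_{j=1..k-1} phi_{k-1,j} rho(k-j)]
            / [1 - sum_{j=1..k-1} phi_{k-1,j} rho(j)],
  phi_{k,j} = phi_{k-1,j} - phi_{kk} phi_{k-1,k-j},  j = 1..k-1.
Step k = 1:
  phi_11 = rho(1) = -0.5077.
Step k = 2:
  phi_22 = [rho(2) - phi_11 rho(1)] / [1 - phi_11 rho(1)] = [0.3743 - (-0.5077)(-0.5077)] / [1 - (-0.5077)(-0.5077)]
         = 0.11654071 / 0.74224071 = 0.157.
Therefore phi_{22} = 0.1570.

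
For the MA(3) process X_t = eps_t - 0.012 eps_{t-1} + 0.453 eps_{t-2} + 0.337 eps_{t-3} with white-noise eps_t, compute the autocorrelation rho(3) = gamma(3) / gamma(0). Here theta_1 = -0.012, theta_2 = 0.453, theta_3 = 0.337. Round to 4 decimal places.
\rho(3) = 0.2555

For an MA(q) process with theta_0 = 1, the autocovariance is
  gamma(k) = sigma^2 * sum_{i=0..q-k} theta_i * theta_{i+k},
and rho(k) = gamma(k) / gamma(0). Sigma^2 cancels.
  numerator   = (1)*(0.337) = 0.337.
  denominator = (1)^2 + (-0.012)^2 + (0.453)^2 + (0.337)^2 = 1.318922.
  rho(3) = 0.337 / 1.318922 = 0.2555.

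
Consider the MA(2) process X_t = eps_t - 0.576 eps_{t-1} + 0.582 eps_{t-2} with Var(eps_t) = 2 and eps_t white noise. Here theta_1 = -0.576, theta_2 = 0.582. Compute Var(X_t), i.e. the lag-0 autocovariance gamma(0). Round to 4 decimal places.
\gamma(0) = 3.3410

For an MA(q) process X_t = eps_t + sum_i theta_i eps_{t-i} with
Var(eps_t) = sigma^2, the variance is
  gamma(0) = sigma^2 * (1 + sum_i theta_i^2).
  sum_i theta_i^2 = (-0.576)^2 + (0.582)^2 = 0.331776 + 0.338724 = 0.6705.
  gamma(0) = 2 * (1 + 0.6705) = 2 * 1.6705 = 3.341, which rounds to 3.3410.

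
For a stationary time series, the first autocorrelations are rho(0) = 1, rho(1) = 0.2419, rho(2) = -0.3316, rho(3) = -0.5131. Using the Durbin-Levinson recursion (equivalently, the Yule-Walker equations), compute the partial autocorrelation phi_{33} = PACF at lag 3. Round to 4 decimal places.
\phi_{33} = -0.3839

The PACF at lag k is phi_{kk}, the last component of the solution
to the Yule-Walker system G_k phi = r_k where
  (G_k)_{ij} = rho(|i - j|), (r_k)_i = rho(i), i,j = 1..k.
Equivalently, Durbin-Levinson gives phi_{kk} iteratively:
  phi_{11} = rho(1)
  phi_{kk} = [rho(k) - sum_{j=1..k-1} phi_{k-1,j} rho(k-j)]
            / [1 - sum_{j=1..k-1} phi_{k-1,j} rho(j)],
  phi_{k,j} = phi_{k-1,j} - phi_{kk} phi_{k-1,k-j},  j = 1..k-1.
Step k = 1:
  phi_11 = rho(1) = 0.2419.
Step k = 2:
  phi_22 = [rho(2) - phi_11 rho(1)] / [1 - phi_11 rho(1)] = [-0.3316 - (0.2419)(0.2419)] / [1 - (0.2419)(0.2419)]
         = -0.39011561 / 0.94148439 = -0.414362.
  Update: phi_21 = phi_11 - phi_22 phi_11 = 0.2419 - (-0.414362)(0.2419) = 0.342134.
Step k = 3:
  phi_33 = [rho(3) - phi_21 rho(2) - phi_22 rho(1)] / [1 - phi_21 rho(1) - phi_22 rho(2)]
    numerator   = -0.5131 - (0.342134)(-0.3316) - (-0.414362)(0.2419) = -0.29941405
    denominator = 1 - (0.342134)(0.2419) - (-0.414362)(-0.3316) = 0.7798352
  phi_33 = -0.29941405 / 0.7798352 = -0.3839.
Therefore phi_{33} = -0.3839.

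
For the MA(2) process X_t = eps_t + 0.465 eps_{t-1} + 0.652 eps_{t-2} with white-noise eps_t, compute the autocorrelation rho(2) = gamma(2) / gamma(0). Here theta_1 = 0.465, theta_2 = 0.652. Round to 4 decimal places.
\rho(2) = 0.3972

For an MA(q) process with theta_0 = 1, the autocovariance is
  gamma(k) = sigma^2 * sum_{i=0..q-k} theta_i * theta_{i+k},
and rho(k) = gamma(k) / gamma(0). Sigma^2 cancels.
  numerator   = (1)*(0.652) = 0.652.
  denominator = (1)^2 + (0.465)^2 + (0.652)^2 = 1.641329.
  rho(2) = 0.652 / 1.641329 = 0.3972.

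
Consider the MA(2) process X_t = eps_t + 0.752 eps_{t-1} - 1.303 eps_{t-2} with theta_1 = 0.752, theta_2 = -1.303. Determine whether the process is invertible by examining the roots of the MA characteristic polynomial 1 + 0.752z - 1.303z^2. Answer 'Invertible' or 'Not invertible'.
\text{Not invertible}

The MA(q) characteristic polynomial is P(z) = 1 + 0.752z - 1.303z^2.
Invertibility requires all roots to lie outside the unit circle, i.e. |z| > 1 for every root.
Set 1 + (0.752) z + (-1.303) z^2 = 0, i.e. a z^2 + b z + c = 0 with a = -1.303, b = 0.752, c = 1.
Discriminant D = b^2 - 4ac = (0.752)^2 - 4*(-1.303)*1 = 0.565504 - (-5.212) = 5.777504.
D >= 0, so the roots are real: z = (-b +/- sqrt(D)) / (2a) = (-0.752 +/- 2.403644) / (-2.606).
  z_1 = (-0.752 + 2.403644) / (-2.606) = -0.6338,   |z_1| = 0.6338.
  z_2 = (-0.752 - 2.403644) / (-2.606) = 1.2109,   |z_2| = 1.2109.
Moduli of all roots: 0.6338, 1.2109.
All moduli strictly greater than 1? No.
Verdict: Not invertible.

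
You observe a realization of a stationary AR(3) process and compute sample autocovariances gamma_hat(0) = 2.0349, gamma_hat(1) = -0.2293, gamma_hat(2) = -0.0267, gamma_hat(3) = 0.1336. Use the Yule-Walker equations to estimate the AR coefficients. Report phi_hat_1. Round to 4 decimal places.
\hat\phi_{1} = -0.1140

The Yule-Walker equations for an AR(p) process read, in matrix form,
  Gamma_p phi = r_p,   with   (Gamma_p)_{ij} = gamma(|i - j|),
                       (r_p)_i = gamma(i),   i,j = 1..p.
Substitute the sample gammas (Toeplitz matrix and right-hand side of size 3):
  Gamma_p = [[2.0349, -0.2293, -0.0267], [-0.2293, 2.0349, -0.2293], [-0.0267, -0.2293, 2.0349]]
  r_p     = [-0.2293, -0.0267, 0.1336]
Written out (R1..R3):
  (R1) 2.0349 phi_1 - 0.2293 phi_2 - 0.0267 phi_3 = -0.2293
  (R2) -0.2293 phi_1 + 2.0349 phi_2 - 0.2293 phi_3 = -0.0267
  (R3) -0.0267 phi_1 - 0.2293 phi_2 + 2.0349 phi_3 = 0.1336
Gaussian elimination:
  R2 <- R2 - (-0.2293/2.0349) R1 = R2 - (-0.112684) R1:  2.009062 phi_2 - 0.232309 phi_3 = -0.052538
  R3 <- R3 - (-0.0267/2.0349) R1 = R3 - (-0.013121) R1:  -0.232309 phi_2 + 2.03455 phi_3 = 0.130591
  R3 <- R3 - (-0.232309/2.009062) R2 = R3 - (-0.11563) R2:  2.007688 phi_3 = 0.124516
Back-substitution:
  phi_hat_3 = 0.124516 / 2.007688 = 0.06202
  phi_hat_2 = (-0.052538 - (-0.232309)(0.06202)) / 2.009062 = -0.018979
  phi_hat_1 = (-0.2293 - (-0.2293)(-0.018979) - (-0.0267)(0.06202)) / 2.0349 = -0.114009
So phi_hat = [-0.1140, -0.0190, 0.0620].
Therefore phi_hat_1 = -0.1140.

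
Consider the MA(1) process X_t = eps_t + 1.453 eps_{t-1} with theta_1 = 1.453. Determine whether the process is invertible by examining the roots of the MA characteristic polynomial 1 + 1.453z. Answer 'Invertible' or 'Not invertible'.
\text{Not invertible}

The MA(q) characteristic polynomial is P(z) = 1 + 1.453z.
Invertibility requires all roots to lie outside the unit circle, i.e. |z| > 1 for every root.
This is linear in z: 1 + (1.453) z = 0  =>  z = -1/(1.453) = -0.688231,  |z| = 0.688231.
Moduli of all roots: 0.6882.
All moduli strictly greater than 1? No.
Verdict: Not invertible.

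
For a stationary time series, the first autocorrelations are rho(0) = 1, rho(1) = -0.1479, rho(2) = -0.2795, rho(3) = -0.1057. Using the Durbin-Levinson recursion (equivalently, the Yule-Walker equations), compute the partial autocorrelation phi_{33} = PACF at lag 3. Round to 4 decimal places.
\phi_{33} = -0.2320

The PACF at lag k is phi_{kk}, the last component of the solution
to the Yule-Walker system G_k phi = r_k where
  (G_k)_{ij} = rho(|i - j|), (r_k)_i = rho(i), i,j = 1..k.
Equivalently, Durbin-Levinson gives phi_{kk} iteratively:
  phi_{11} = rho(1)
  phi_{kk} = [rho(k) - sum_{j=1..k-1} phi_{k-1,j} rho(k-j)]
            / [1 - sum_{j=1..k-1} phi_{k-1,j} rho(j)],
  phi_{k,j} = phi_{k-1,j} - phi_{kk} phi_{k-1,k-j},  j = 1..k-1.
Step k = 1:
  phi_11 = rho(1) = -0.1479.
Step k = 2:
  phi_22 = [rho(2) - phi_11 rho(1)] / [1 - phi_11 rho(1)] = [-0.2795 - (-0.1479)(-0.1479)] / [1 - (-0.1479)(-0.1479)]
         = -0.30137441 / 0.97812559 = -0.308114.
  Update: phi_21 = phi_11 - phi_22 phi_11 = -0.1479 - (-0.308114)(-0.1479) = -0.19347.
Step k = 3:
  phi_33 = [rho(3) - phi_21 rho(2) - phi_22 rho(1)] / [1 - phi_21 rho(1) - phi_22 rho(2)]
    numerator   = -0.1057 - (-0.19347)(-0.2795) - (-0.308114)(-0.1479) = -0.20534499
    denominator = 1 - (-0.19347)(-0.1479) - (-0.308114)(-0.2795) = 0.88526785
  phi_33 = -0.20534499 / 0.88526785 = -0.232.
Therefore phi_{33} = -0.2320.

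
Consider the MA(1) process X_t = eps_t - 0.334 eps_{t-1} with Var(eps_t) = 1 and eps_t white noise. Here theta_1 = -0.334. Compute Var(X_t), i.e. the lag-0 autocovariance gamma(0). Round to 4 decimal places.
\gamma(0) = 1.1116

For an MA(q) process X_t = eps_t + sum_i theta_i eps_{t-i} with
Var(eps_t) = sigma^2, the variance is
  gamma(0) = sigma^2 * (1 + sum_i theta_i^2).
  sum_i theta_i^2 = (-0.334)^2 = 0.111556.
  gamma(0) = 1 * (1 + 0.111556) = 1 * 1.111556 = 1.111556, which rounds to 1.1116.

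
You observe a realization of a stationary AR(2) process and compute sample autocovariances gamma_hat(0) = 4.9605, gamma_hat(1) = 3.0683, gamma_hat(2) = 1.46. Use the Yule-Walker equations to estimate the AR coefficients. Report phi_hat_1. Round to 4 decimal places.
\hat\phi_{1} = 0.7070

The Yule-Walker equations for an AR(p) process read, in matrix form,
  Gamma_p phi = r_p,   with   (Gamma_p)_{ij} = gamma(|i - j|),
                       (r_p)_i = gamma(i),   i,j = 1..p.
Substitute the sample gammas (Toeplitz matrix and right-hand side of size 2):
  Gamma_p = [[4.9605, 3.0683], [3.0683, 4.9605]]
  r_p     = [3.0683, 1.46]
Written out:
  4.9605 phi_1 + 3.0683 phi_2 = 3.0683
  3.0683 phi_1 + 4.9605 phi_2 = 1.46
Solve by Cramer's rule:
  det = gamma(0)^2 - gamma(1)^2 = (4.9605)^2 - (3.0683)^2 = 24.60656025 - 9.41446489 = 15.19209536
  phi_hat_1 = [gamma(1) gamma(0) - gamma(1) gamma(2)] / det = [(3.0683)(4.9605) - (3.0683)(1.46)] / 15.19209536 = 10.74058415 / 15.19209536 = 0.707
  phi_hat_2 = [gamma(0) gamma(2) - gamma(1)^2] / det = [(4.9605)(1.46) - (3.0683)^2] / 15.19209536 = -2.17213489 / 15.19209536 = -0.143
So phi_hat = [0.7070, -0.1430].
Therefore phi_hat_1 = 0.7070.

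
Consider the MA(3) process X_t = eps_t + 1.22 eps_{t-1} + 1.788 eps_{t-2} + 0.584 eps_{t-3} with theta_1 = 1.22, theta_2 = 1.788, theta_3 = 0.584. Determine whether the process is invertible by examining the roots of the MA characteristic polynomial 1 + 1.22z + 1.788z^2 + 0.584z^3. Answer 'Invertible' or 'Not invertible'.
\text{Not invertible}

The MA(q) characteristic polynomial is P(z) = 1 + 1.22z + 1.788z^2 + 0.584z^3.
Invertibility requires all roots to lie outside the unit circle, i.e. |z| > 1 for every root.
Degree 3: look for a simple real root z0 first, then factor out (1 - z/z0) and solve the remaining quadratic.
Testing z0 = -2.5: P(-2.5) = 1 + (1.22)(-2.5) + (1.788)(-2.5)^2 + (0.584)(-2.5)^3
  = 1 + (-3.05) + (11.175) + (-9.125) = 0.  So z_0 = -2.5 is a root, |z_0| = 2.5.
Divide out the factor (1 + 0.4 z) = (1 - z/z0) (since 1/z0 = -0.4):
  P(z) = (1 + 0.4 z)(1 + (0.82) z + (1.46) z^2)
  [check: z-coef 0.82 - (-0.4) = 1.22; z^2-coef 1.46 - (-0.4)(0.82) = 1.788; z^3-coef -(-0.4)(1.46) = 0.584.]
Remaining roots from the quadratic factor 1 + (0.82) z + (1.46) z^2:
  Set 1 + (0.82) z + (1.46) z^2 = 0, i.e. a z^2 + b z + c = 0 with a = 1.46, b = 0.82, c = 1.
  Discriminant D = b^2 - 4ac = (0.82)^2 - 4*(1.46)*1 = 0.6724 - (5.84) = -5.1676.
  D < 0, so the roots are the complex-conjugate pair z = (-b +/- i sqrt(-D)) / (2a) = -0.2808 +/- 0.7785i.
  For a conjugate pair |z|^2 = z * conj(z) = (product of roots) = c/a = 1/(1.46) = 0.684932, so |z| = sqrt(0.684932) = 0.8276 for both roots.
Moduli of all roots: 2.5000, 0.8276, 0.8276.
All moduli strictly greater than 1? No.
Verdict: Not invertible.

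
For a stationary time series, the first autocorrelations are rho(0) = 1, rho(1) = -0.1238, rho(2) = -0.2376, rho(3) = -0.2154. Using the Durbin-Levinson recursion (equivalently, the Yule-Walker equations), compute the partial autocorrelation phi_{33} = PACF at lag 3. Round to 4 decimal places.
\phi_{33} = -0.3090

The PACF at lag k is phi_{kk}, the last component of the solution
to the Yule-Walker system G_k phi = r_k where
  (G_k)_{ij} = rho(|i - j|), (r_k)_i = rho(i), i,j = 1..k.
Equivalently, Durbin-Levinson gives phi_{kk} iteratively:
  phi_{11} = rho(1)
  phi_{kk} = [rho(k) - sum_{j=1..k-1} phi_{k-1,j} rho(k-j)]
            / [1 - sum_{j=1..k-1} phi_{k-1,j} rho(j)],
  phi_{k,j} = phi_{k-1,j} - phi_{kk} phi_{k-1,k-j},  j = 1..k-1.
Step k = 1:
  phi_11 = rho(1) = -0.1238.
Step k = 2:
  phi_22 = [rho(2) - phi_11 rho(1)] / [1 - phi_11 rho(1)] = [-0.2376 - (-0.1238)(-0.1238)] / [1 - (-0.1238)(-0.1238)]
         = -0.25292644 / 0.98467356 = -0.256863.
  Update: phi_21 = phi_11 - phi_22 phi_11 = -0.1238 - (-0.256863)(-0.1238) = -0.1556.
Step k = 3:
  phi_33 = [rho(3) - phi_21 rho(2) - phi_22 rho(1)] / [1 - phi_21 rho(1) - phi_22 rho(2)]
    numerator   = -0.2154 - (-0.1556)(-0.2376) - (-0.256863)(-0.1238) = -0.28417015
    denominator = 1 - (-0.1556)(-0.1238) - (-0.256863)(-0.2376) = 0.91970606
  phi_33 = -0.28417015 / 0.91970606 = -0.309.
Therefore phi_{33} = -0.3090.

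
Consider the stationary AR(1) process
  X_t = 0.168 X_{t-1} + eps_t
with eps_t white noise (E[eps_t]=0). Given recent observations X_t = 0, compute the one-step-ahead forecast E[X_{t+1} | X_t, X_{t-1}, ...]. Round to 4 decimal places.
E[X_{t+1} \mid \mathcal F_t] = 0.0000

For an AR(p) model X_t = c + sum_i phi_i X_{t-i} + eps_t, the
one-step-ahead conditional mean is
  E[X_{t+1} | X_t, ...] = c + sum_i phi_i X_{t+1-i}.
Substitute known values:
  E[X_{t+1} | ...] = (0.168) * (0)
                   = 0.0000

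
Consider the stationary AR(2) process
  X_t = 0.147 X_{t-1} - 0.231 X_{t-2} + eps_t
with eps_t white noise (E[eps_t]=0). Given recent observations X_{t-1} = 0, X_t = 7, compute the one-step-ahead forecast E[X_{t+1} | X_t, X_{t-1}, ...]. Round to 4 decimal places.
E[X_{t+1} \mid \mathcal F_t] = 1.0290

For an AR(p) model X_t = c + sum_i phi_i X_{t-i} + eps_t, the
one-step-ahead conditional mean is
  E[X_{t+1} | X_t, ...] = c + sum_i phi_i X_{t+1-i}.
Substitute known values:
  E[X_{t+1} | ...] = (0.147) * (7) + (-0.231) * (0)
                   = 1.0290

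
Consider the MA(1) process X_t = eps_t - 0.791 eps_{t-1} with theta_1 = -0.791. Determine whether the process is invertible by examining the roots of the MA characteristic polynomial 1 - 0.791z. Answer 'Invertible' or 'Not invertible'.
\text{Invertible}

The MA(q) characteristic polynomial is P(z) = 1 - 0.791z.
Invertibility requires all roots to lie outside the unit circle, i.e. |z| > 1 for every root.
This is linear in z: 1 + (-0.791) z = 0  =>  z = -1/(-0.791) = 1.264223,  |z| = 1.264223.
Moduli of all roots: 1.2642.
All moduli strictly greater than 1? Yes.
Verdict: Invertible.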